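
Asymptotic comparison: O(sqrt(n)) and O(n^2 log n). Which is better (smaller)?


sublinear grows slower than n^2 log n
O(sqrt(n)) is asymptotically smaller; O(n^2 log n) grows faster


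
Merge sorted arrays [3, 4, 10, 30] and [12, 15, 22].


Compare heads, take smaller each step.
Merged: [3, 4, 10, 12, 15, 22, 30]


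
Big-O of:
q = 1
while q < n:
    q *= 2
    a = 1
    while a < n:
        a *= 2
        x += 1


Per nesting level: O(log n) * O(log n) = O((log n)^2)
Complexity: O((log n)^2)


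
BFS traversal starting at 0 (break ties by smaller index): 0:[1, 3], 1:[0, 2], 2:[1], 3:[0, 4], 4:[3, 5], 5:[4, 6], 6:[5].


BFS queue: start with [0]
Visit order: [0, 1, 3, 2, 4, 5, 6]


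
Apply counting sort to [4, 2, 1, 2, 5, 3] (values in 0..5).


Count array: [0, 1, 2, 1, 1, 1]
Reconstruct: [1, 2, 2, 3, 4, 5]


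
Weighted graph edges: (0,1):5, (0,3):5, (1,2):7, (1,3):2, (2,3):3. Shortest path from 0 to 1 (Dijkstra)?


Dijkstra from 0:
Distances: {0: 0, 1: 5, 2: 8, 3: 5}
Shortest distance to 1 = 5, path = [0, 1]


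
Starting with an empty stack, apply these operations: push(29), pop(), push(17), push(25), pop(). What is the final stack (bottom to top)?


push(29) -> [29]
pop() returns 29 -> []
push(17) -> [17]
push(25) -> [17, 25]
pop() returns 25 -> [17]
Final stack (bottom to top): [17]


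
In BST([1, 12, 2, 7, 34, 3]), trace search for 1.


BST root = 1
Search for 1: compare at each node
Path: [1]


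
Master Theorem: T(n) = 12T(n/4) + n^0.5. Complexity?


a=12, b=4, c=0.5. log_4(12)=1.792 > c=0.5. Case 1: O(n^log_b(a)) = O(n^1.792)
Complexity: O(n^1.792)


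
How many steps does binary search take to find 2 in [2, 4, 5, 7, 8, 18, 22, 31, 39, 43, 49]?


Search for 2:
[0,10] mid=5 arr[5]=18
[0,4] mid=2 arr[2]=5
[0,1] mid=0 arr[0]=2
Total: 3 comparisons


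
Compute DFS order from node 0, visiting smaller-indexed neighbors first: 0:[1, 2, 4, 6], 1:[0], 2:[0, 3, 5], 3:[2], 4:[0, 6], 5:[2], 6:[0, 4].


DFS stack-based: start with [0]
Visit order: [0, 1, 2, 3, 5, 4, 6]


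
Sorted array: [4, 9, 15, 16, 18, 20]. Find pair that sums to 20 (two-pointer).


Two pointers: lo=0, hi=5
Found pair: (4, 16) summing to 20


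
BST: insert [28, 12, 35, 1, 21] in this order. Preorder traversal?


Root = 28; build tree by BST insertion.
Preorder traversal: [28, 12, 1, 21, 35]


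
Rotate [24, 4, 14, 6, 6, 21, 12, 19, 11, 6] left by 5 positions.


Left rotate by 5: [21, 12, 19, 11, 6, 24, 4, 14, 6, 6]


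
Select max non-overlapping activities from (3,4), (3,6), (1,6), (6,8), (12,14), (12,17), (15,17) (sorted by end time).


Greedy: pick earliest-ending, then skip overlaps.
Selected (4 activities): [(3, 4), (6, 8), (12, 14), (15, 17)]


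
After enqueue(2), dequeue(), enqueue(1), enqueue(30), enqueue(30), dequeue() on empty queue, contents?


enqueue(2) -> [2]
dequeue() returns 2 -> []
enqueue(1) -> [1]
enqueue(30) -> [1, 30]
enqueue(30) -> [1, 30, 30]
dequeue() returns 1 -> [30, 30]
Final queue (front to back): [30, 30]


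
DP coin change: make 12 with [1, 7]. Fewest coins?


dp[0]=0; dp[i]=1+min(dp[i-c] for c in coins)
...dp[7]=1, dp[8]=2, dp[9]=3, dp[10]=4, dp[11]=5, dp[12]=6
Minimum coins for 12 = 6


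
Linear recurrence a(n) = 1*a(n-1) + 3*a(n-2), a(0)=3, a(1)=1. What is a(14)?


Build bottom-up:
...a(12)=30307, a(13)=69649, a(14)=1*69649+3*30307=160570


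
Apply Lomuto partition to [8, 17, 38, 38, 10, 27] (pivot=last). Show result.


Elements <= 27 go left of pivot.
Result: [8, 17, 10, 27, 38, 38], pivot at index 3


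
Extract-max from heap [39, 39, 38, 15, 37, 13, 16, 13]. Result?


Max = 39
Replace root with last, heapify down
Resulting heap: [39, 37, 38, 15, 13, 13, 16]


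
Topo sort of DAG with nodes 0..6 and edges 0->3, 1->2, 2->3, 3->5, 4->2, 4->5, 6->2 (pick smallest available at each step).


Kahn's algorithm, process smallest node first
Order: [0, 1, 4, 6, 2, 3, 5]


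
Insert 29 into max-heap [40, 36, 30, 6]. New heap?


Append 29: [40, 36, 30, 6, 29]
Bubble up: no swaps needed
Result: [40, 36, 30, 6, 29]


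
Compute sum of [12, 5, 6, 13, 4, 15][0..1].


Prefix sums: [0, 12, 17, 23, 36, 40, 55]
Sum[0..1] = prefix[2] - prefix[0] = 17 - 0 = 17


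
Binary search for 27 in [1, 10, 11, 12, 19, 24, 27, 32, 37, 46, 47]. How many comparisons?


Search for 27:
[0,10] mid=5 arr[5]=24
[6,10] mid=8 arr[8]=37
[6,7] mid=6 arr[6]=27
Total: 3 comparisons


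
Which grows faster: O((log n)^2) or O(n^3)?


polylogarithmic grows slower than cubic
O((log n)^2) is asymptotically smaller; O(n^3) grows faster


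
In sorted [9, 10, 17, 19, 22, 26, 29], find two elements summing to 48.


Two pointers: lo=0, hi=6
Found pair: (19, 29) summing to 48


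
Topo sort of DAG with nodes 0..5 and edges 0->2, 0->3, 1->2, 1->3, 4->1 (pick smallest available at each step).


Kahn's algorithm, process smallest node first
Order: [0, 4, 1, 2, 3, 5]


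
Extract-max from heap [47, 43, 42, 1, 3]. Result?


Max = 47
Replace root with last, heapify down
Resulting heap: [43, 3, 42, 1]


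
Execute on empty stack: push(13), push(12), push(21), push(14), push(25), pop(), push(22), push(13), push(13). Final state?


push(13) -> [13]
push(12) -> [13, 12]
push(21) -> [13, 12, 21]
push(14) -> [13, 12, 21, 14]
push(25) -> [13, 12, 21, 14, 25]
pop() returns 25 -> [13, 12, 21, 14]
push(22) -> [13, 12, 21, 14, 22]
push(13) -> [13, 12, 21, 14, 22, 13]
push(13) -> [13, 12, 21, 14, 22, 13, 13]
Final stack (bottom to top): [13, 12, 21, 14, 22, 13, 13]


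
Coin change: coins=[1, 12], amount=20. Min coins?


dp[0]=0; dp[i]=1+min(dp[i-c] for c in coins)
...dp[15]=4, dp[16]=5, dp[17]=6, dp[18]=7, dp[19]=8, dp[20]=9
Minimum coins for 20 = 9


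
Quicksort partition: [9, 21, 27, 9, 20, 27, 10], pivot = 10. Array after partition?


Elements <= 10 go left of pivot.
Result: [9, 9, 10, 21, 20, 27, 27], pivot at index 2


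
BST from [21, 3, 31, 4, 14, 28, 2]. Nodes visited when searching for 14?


BST root = 21
Search for 14: compare at each node
Path: [21, 3, 4, 14]


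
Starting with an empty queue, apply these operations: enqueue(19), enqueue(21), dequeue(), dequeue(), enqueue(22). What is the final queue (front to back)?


enqueue(19) -> [19]
enqueue(21) -> [19, 21]
dequeue() returns 19 -> [21]
dequeue() returns 21 -> []
enqueue(22) -> [22]
Final queue (front to back): [22]


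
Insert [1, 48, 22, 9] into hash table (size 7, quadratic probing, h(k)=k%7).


Insertions: 1->slot 1; 48->slot 6; 22->slot 2; 9->slot 3
Table: [None, 1, 22, 9, None, None, 48]


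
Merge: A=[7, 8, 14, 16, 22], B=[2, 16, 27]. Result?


Compare heads, take smaller each step.
Merged: [2, 7, 8, 14, 16, 16, 22, 27]


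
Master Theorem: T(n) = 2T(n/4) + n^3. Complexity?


a=2, b=4, c=3. log_4(2)=0.5 < c=3. Case 3: O(n^c) = O(n^3)
Complexity: O(n^3)


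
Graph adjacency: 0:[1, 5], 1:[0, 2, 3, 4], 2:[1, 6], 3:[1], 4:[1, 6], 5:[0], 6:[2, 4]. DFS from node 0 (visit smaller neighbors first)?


DFS stack-based: start with [0]
Visit order: [0, 1, 2, 6, 4, 3, 5]


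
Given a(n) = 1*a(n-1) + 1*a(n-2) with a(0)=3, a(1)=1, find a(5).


Build bottom-up:
...a(3)=5, a(4)=9, a(5)=1*9+1*5=14


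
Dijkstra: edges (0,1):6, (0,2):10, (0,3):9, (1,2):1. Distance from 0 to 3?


Dijkstra from 0:
Distances: {0: 0, 1: 6, 2: 7, 3: 9}
Shortest distance to 3 = 9, path = [0, 3]


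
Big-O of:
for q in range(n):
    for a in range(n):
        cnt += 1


Per nesting level: O(n) * O(n) = O(n^2)
Complexity: O(n^2)


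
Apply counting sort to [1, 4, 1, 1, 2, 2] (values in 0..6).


Count array: [0, 3, 2, 0, 1, 0, 0]
Reconstruct: [1, 1, 1, 2, 2, 4]


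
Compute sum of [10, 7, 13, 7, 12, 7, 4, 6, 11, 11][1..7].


Prefix sums: [0, 10, 17, 30, 37, 49, 56, 60, 66, 77, 88]
Sum[1..7] = prefix[8] - prefix[1] = 66 - 10 = 56


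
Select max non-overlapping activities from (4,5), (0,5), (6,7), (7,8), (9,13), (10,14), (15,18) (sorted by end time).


Greedy: pick earliest-ending, then skip overlaps.
Selected (5 activities): [(4, 5), (6, 7), (7, 8), (9, 13), (15, 18)]


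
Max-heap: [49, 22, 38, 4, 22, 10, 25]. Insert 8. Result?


Append 8: [49, 22, 38, 4, 22, 10, 25, 8]
Bubble up: swap idx 7(8) with idx 3(4)
Result: [49, 22, 38, 8, 22, 10, 25, 4]


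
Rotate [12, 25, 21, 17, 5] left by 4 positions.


Left rotate by 4: [5, 12, 25, 21, 17]


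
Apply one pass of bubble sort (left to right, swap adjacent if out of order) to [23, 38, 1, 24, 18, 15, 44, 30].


After one pass: [23, 1, 24, 18, 15, 38, 30, 44]


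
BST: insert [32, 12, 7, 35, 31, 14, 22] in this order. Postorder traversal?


Root = 32; build tree by BST insertion.
Postorder traversal: [7, 22, 14, 31, 12, 35, 32]


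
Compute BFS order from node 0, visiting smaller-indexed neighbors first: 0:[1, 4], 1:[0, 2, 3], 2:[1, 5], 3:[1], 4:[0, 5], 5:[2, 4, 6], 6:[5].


BFS queue: start with [0]
Visit order: [0, 1, 4, 2, 3, 5, 6]


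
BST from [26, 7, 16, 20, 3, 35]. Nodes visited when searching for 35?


BST root = 26
Search for 35: compare at each node
Path: [26, 35]


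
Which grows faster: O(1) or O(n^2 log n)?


constant grows slower than n^2 log n
O(1) is asymptotically smaller; O(n^2 log n) grows faster


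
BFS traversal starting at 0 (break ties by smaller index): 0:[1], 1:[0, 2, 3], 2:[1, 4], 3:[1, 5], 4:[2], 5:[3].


BFS queue: start with [0]
Visit order: [0, 1, 2, 3, 4, 5]


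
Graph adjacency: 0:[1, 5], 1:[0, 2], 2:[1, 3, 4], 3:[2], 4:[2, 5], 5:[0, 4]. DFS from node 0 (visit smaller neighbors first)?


DFS stack-based: start with [0]
Visit order: [0, 1, 2, 3, 4, 5]


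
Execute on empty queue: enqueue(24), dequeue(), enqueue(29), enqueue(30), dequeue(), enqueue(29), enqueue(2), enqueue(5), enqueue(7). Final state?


enqueue(24) -> [24]
dequeue() returns 24 -> []
enqueue(29) -> [29]
enqueue(30) -> [29, 30]
dequeue() returns 29 -> [30]
enqueue(29) -> [30, 29]
enqueue(2) -> [30, 29, 2]
enqueue(5) -> [30, 29, 2, 5]
enqueue(7) -> [30, 29, 2, 5, 7]
Final queue (front to back): [30, 29, 2, 5, 7]


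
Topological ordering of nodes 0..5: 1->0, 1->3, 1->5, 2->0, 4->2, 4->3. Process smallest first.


Kahn's algorithm, process smallest node first
Order: [1, 4, 2, 0, 3, 5]


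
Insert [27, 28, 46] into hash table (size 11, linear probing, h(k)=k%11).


Insertions: 27->slot 5; 28->slot 6; 46->slot 2
Table: [None, None, 46, None, None, 27, 28, None, None, None, None]


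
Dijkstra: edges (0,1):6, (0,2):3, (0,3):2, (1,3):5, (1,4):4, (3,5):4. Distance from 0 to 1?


Dijkstra from 0:
Distances: {0: 0, 1: 6, 2: 3, 3: 2, 4: 10, 5: 6}
Shortest distance to 1 = 6, path = [0, 1]


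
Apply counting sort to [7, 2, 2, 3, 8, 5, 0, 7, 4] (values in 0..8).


Count array: [1, 0, 2, 1, 1, 1, 0, 2, 1]
Reconstruct: [0, 2, 2, 3, 4, 5, 7, 7, 8]


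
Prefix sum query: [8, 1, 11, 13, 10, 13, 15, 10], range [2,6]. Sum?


Prefix sums: [0, 8, 9, 20, 33, 43, 56, 71, 81]
Sum[2..6] = prefix[7] - prefix[2] = 71 - 9 = 62


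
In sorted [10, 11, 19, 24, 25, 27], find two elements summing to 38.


Two pointers: lo=0, hi=5
Found pair: (11, 27) summing to 38


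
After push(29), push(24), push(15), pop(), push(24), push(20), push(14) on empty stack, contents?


push(29) -> [29]
push(24) -> [29, 24]
push(15) -> [29, 24, 15]
pop() returns 15 -> [29, 24]
push(24) -> [29, 24, 24]
push(20) -> [29, 24, 24, 20]
push(14) -> [29, 24, 24, 20, 14]
Final stack (bottom to top): [29, 24, 24, 20, 14]


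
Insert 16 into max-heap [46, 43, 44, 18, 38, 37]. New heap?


Append 16: [46, 43, 44, 18, 38, 37, 16]
Bubble up: no swaps needed
Result: [46, 43, 44, 18, 38, 37, 16]


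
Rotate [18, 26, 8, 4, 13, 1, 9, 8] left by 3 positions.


Left rotate by 3: [4, 13, 1, 9, 8, 18, 26, 8]


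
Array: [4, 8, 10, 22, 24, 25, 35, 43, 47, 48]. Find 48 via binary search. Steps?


Search for 48:
[0,9] mid=4 arr[4]=24
[5,9] mid=7 arr[7]=43
[8,9] mid=8 arr[8]=47
[9,9] mid=9 arr[9]=48
Total: 4 comparisons


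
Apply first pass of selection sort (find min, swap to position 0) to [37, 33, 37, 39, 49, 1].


After one pass: [1, 33, 37, 39, 49, 37]


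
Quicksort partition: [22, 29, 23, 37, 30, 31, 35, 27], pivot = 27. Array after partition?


Elements <= 27 go left of pivot.
Result: [22, 23, 27, 37, 30, 31, 35, 29], pivot at index 2


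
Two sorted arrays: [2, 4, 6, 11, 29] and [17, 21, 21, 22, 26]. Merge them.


Compare heads, take smaller each step.
Merged: [2, 4, 6, 11, 17, 21, 21, 22, 26, 29]


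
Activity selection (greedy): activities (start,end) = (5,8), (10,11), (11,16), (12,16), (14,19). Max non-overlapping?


Greedy: pick earliest-ending, then skip overlaps.
Selected (3 activities): [(5, 8), (10, 11), (11, 16)]


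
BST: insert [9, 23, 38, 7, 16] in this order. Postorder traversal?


Root = 9; build tree by BST insertion.
Postorder traversal: [7, 16, 38, 23, 9]


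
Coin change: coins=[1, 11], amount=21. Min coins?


dp[0]=0; dp[i]=1+min(dp[i-c] for c in coins)
...dp[16]=6, dp[17]=7, dp[18]=8, dp[19]=9, dp[20]=10, dp[21]=11
Minimum coins for 21 = 11


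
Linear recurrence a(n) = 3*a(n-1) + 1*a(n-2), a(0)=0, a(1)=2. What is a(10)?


Build bottom-up:
...a(8)=7854, a(9)=25940, a(10)=3*25940+1*7854=85674


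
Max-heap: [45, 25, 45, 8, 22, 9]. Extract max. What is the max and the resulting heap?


Max = 45
Replace root with last, heapify down
Resulting heap: [45, 25, 9, 8, 22]


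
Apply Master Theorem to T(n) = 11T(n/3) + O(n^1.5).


a=11, b=3, c=1.5. log_3(11)=2.183 > c=1.5. Case 1: O(n^log_b(a)) = O(n^2.183)
Complexity: O(n^2.183)


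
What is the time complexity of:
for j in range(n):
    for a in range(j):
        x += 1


Per nesting level: O(n) * O(n) [triangular over j] = O(n^2)
Complexity: O(n^2)


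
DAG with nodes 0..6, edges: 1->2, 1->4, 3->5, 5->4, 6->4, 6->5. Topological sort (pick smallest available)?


Kahn's algorithm, process smallest node first
Order: [0, 1, 2, 3, 6, 5, 4]


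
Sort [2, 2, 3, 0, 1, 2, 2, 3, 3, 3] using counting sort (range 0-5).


Count array: [1, 1, 4, 4, 0, 0]
Reconstruct: [0, 1, 2, 2, 2, 2, 3, 3, 3, 3]


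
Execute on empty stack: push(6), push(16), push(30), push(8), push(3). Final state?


push(6) -> [6]
push(16) -> [6, 16]
push(30) -> [6, 16, 30]
push(8) -> [6, 16, 30, 8]
push(3) -> [6, 16, 30, 8, 3]
Final stack (bottom to top): [6, 16, 30, 8, 3]


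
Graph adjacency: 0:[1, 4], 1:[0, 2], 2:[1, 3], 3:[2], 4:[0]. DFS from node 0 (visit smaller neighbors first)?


DFS stack-based: start with [0]
Visit order: [0, 1, 2, 3, 4]


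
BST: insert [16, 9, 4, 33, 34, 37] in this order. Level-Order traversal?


Root = 16; build tree by BST insertion.
Level-Order traversal: [16, 9, 33, 4, 34, 37]


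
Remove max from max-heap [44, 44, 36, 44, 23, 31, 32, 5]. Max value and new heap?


Max = 44
Replace root with last, heapify down
Resulting heap: [44, 44, 36, 5, 23, 31, 32]


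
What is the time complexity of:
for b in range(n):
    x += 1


Per nesting level: O(n) = O(n)
Complexity: O(n)


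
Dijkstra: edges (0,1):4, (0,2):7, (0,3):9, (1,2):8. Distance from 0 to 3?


Dijkstra from 0:
Distances: {0: 0, 1: 4, 2: 7, 3: 9}
Shortest distance to 3 = 9, path = [0, 3]


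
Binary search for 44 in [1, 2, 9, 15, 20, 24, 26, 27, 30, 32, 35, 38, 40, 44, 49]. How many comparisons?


Search for 44:
[0,14] mid=7 arr[7]=27
[8,14] mid=11 arr[11]=38
[12,14] mid=13 arr[13]=44
Total: 3 comparisons


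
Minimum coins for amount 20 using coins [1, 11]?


dp[0]=0; dp[i]=1+min(dp[i-c] for c in coins)
...dp[15]=5, dp[16]=6, dp[17]=7, dp[18]=8, dp[19]=9, dp[20]=10
Minimum coins for 20 = 10


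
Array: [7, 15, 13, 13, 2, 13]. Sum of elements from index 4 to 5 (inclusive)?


Prefix sums: [0, 7, 22, 35, 48, 50, 63]
Sum[4..5] = prefix[6] - prefix[4] = 63 - 48 = 15


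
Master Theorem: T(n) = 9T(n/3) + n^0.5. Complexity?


a=9, b=3, c=0.5. log_3(9)=2 > c=0.5. Case 1: O(n^log_b(a)) = O(n^2)
Complexity: O(n^2)


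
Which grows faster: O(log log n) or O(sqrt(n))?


double-logarithmic grows slower than sublinear
O(log log n) is asymptotically smaller; O(sqrt(n)) grows faster


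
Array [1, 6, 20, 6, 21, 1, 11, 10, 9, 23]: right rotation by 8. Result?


Right rotate by 8: [20, 6, 21, 1, 11, 10, 9, 23, 1, 6]


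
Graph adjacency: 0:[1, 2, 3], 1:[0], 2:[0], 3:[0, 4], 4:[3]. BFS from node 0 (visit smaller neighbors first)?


BFS queue: start with [0]
Visit order: [0, 1, 2, 3, 4]


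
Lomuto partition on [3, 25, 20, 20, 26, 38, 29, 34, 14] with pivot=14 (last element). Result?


Elements <= 14 go left of pivot.
Result: [3, 14, 20, 20, 26, 38, 29, 34, 25], pivot at index 1


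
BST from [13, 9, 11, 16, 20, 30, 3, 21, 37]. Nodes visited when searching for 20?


BST root = 13
Search for 20: compare at each node
Path: [13, 16, 20]


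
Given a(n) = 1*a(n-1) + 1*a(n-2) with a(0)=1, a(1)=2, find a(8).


Build bottom-up:
...a(6)=21, a(7)=34, a(8)=1*34+1*21=55


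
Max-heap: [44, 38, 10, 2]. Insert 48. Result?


Append 48: [44, 38, 10, 2, 48]
Bubble up: swap idx 4(48) with idx 1(38); swap idx 1(48) with idx 0(44)
Result: [48, 44, 10, 2, 38]


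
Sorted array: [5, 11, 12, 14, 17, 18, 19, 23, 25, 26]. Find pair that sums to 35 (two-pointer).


Two pointers: lo=0, hi=9
Found pair: (12, 23) summing to 35


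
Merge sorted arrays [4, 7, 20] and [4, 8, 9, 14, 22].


Compare heads, take smaller each step.
Merged: [4, 4, 7, 8, 9, 14, 20, 22]


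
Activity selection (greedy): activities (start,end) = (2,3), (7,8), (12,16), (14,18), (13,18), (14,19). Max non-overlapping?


Greedy: pick earliest-ending, then skip overlaps.
Selected (3 activities): [(2, 3), (7, 8), (12, 16)]


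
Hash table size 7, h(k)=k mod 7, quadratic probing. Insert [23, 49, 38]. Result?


Insertions: 23->slot 2; 49->slot 0; 38->slot 3
Table: [49, None, 23, 38, None, None, None]


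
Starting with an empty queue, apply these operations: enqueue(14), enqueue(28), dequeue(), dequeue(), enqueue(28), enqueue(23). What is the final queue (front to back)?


enqueue(14) -> [14]
enqueue(28) -> [14, 28]
dequeue() returns 14 -> [28]
dequeue() returns 28 -> []
enqueue(28) -> [28]
enqueue(23) -> [28, 23]
Final queue (front to back): [28, 23]


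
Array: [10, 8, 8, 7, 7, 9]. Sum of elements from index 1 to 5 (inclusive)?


Prefix sums: [0, 10, 18, 26, 33, 40, 49]
Sum[1..5] = prefix[6] - prefix[1] = 49 - 10 = 39


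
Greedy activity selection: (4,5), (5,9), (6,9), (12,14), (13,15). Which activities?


Greedy: pick earliest-ending, then skip overlaps.
Selected (3 activities): [(4, 5), (5, 9), (12, 14)]


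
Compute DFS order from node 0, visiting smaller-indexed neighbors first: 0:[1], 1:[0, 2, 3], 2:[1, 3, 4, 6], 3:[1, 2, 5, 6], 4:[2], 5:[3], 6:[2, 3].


DFS stack-based: start with [0]
Visit order: [0, 1, 2, 3, 5, 6, 4]


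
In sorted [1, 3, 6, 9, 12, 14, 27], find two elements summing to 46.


Two pointers: lo=0, hi=6
No pair sums to 46


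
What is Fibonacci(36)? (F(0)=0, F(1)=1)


F(n)=F(n-1)+F(n-2)
...F(34)=5702887, F(35)=9227465, F(36)=14930352


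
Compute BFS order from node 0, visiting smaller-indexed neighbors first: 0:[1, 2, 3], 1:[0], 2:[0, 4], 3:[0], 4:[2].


BFS queue: start with [0]
Visit order: [0, 1, 2, 3, 4]


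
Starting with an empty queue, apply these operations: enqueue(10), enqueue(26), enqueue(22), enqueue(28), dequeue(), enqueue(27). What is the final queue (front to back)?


enqueue(10) -> [10]
enqueue(26) -> [10, 26]
enqueue(22) -> [10, 26, 22]
enqueue(28) -> [10, 26, 22, 28]
dequeue() returns 10 -> [26, 22, 28]
enqueue(27) -> [26, 22, 28, 27]
Final queue (front to back): [26, 22, 28, 27]


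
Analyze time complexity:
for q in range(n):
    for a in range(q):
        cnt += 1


Per nesting level: O(n) * O(n) [triangular over q] = O(n^2)
Complexity: O(n^2)


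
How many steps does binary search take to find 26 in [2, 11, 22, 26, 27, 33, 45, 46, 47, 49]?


Search for 26:
[0,9] mid=4 arr[4]=27
[0,3] mid=1 arr[1]=11
[2,3] mid=2 arr[2]=22
[3,3] mid=3 arr[3]=26
Total: 4 comparisons


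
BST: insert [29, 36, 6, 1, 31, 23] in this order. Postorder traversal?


Root = 29; build tree by BST insertion.
Postorder traversal: [1, 23, 6, 31, 36, 29]


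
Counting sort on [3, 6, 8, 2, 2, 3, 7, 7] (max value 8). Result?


Count array: [0, 0, 2, 2, 0, 0, 1, 2, 1]
Reconstruct: [2, 2, 3, 3, 6, 7, 7, 8]


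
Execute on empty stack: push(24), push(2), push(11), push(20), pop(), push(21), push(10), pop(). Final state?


push(24) -> [24]
push(2) -> [24, 2]
push(11) -> [24, 2, 11]
push(20) -> [24, 2, 11, 20]
pop() returns 20 -> [24, 2, 11]
push(21) -> [24, 2, 11, 21]
push(10) -> [24, 2, 11, 21, 10]
pop() returns 10 -> [24, 2, 11, 21]
Final stack (bottom to top): [24, 2, 11, 21]


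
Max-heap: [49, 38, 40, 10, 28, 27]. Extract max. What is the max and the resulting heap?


Max = 49
Replace root with last, heapify down
Resulting heap: [40, 38, 27, 10, 28]


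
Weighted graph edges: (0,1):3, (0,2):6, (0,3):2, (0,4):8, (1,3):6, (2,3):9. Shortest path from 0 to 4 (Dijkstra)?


Dijkstra from 0:
Distances: {0: 0, 1: 3, 2: 6, 3: 2, 4: 8}
Shortest distance to 4 = 8, path = [0, 4]


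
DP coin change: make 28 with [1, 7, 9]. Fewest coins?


dp[0]=0; dp[i]=1+min(dp[i-c] for c in coins)
...dp[23]=3, dp[24]=4, dp[25]=3, dp[26]=4, dp[27]=3, dp[28]=4
Minimum coins for 28 = 4


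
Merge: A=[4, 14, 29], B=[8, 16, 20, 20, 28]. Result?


Compare heads, take smaller each step.
Merged: [4, 8, 14, 16, 20, 20, 28, 29]


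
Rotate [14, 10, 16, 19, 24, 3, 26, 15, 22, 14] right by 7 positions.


Right rotate by 7: [19, 24, 3, 26, 15, 22, 14, 14, 10, 16]


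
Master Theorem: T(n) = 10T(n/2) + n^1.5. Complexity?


a=10, b=2, c=1.5. log_2(10)=3.322 > c=1.5. Case 1: O(n^log_b(a)) = O(n^3.322)
Complexity: O(n^3.322)


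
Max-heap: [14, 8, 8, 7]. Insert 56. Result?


Append 56: [14, 8, 8, 7, 56]
Bubble up: swap idx 4(56) with idx 1(8); swap idx 1(56) with idx 0(14)
Result: [56, 14, 8, 7, 8]


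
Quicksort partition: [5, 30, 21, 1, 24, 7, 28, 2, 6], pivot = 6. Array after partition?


Elements <= 6 go left of pivot.
Result: [5, 1, 2, 6, 24, 7, 28, 21, 30], pivot at index 3


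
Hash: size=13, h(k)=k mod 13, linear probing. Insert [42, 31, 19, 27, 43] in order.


Insertions: 42->slot 3; 31->slot 5; 19->slot 6; 27->slot 1; 43->slot 4
Table: [None, 27, None, 42, 43, 31, 19, None, None, None, None, None, None]


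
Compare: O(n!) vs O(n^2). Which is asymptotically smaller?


quadratic grows slower than factorial
O(n^2) is asymptotically smaller; O(n!) grows faster


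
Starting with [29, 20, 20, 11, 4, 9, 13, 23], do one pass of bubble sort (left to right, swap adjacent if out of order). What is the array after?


After one pass: [20, 20, 11, 4, 9, 13, 23, 29]


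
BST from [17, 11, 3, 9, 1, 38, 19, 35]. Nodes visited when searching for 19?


BST root = 17
Search for 19: compare at each node
Path: [17, 38, 19]


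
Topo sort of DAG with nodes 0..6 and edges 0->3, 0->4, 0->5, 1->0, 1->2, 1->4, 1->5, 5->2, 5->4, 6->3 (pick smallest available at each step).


Kahn's algorithm, process smallest node first
Order: [1, 0, 5, 2, 4, 6, 3]


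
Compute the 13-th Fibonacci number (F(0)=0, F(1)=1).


F(n)=F(n-1)+F(n-2)
...F(11)=89, F(12)=144, F(13)=233


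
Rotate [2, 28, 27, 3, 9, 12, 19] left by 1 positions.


Left rotate by 1: [28, 27, 3, 9, 12, 19, 2]


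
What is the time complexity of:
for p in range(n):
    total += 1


Per nesting level: O(n) = O(n)
Complexity: O(n)


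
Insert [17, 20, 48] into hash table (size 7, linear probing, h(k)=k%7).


Insertions: 17->slot 3; 20->slot 6; 48->slot 0
Table: [48, None, None, 17, None, None, 20]


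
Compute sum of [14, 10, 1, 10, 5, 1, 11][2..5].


Prefix sums: [0, 14, 24, 25, 35, 40, 41, 52]
Sum[2..5] = prefix[6] - prefix[2] = 41 - 24 = 17


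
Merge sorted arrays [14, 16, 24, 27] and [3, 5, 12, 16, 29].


Compare heads, take smaller each step.
Merged: [3, 5, 12, 14, 16, 16, 24, 27, 29]


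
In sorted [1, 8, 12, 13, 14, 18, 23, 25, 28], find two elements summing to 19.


Two pointers: lo=0, hi=8
Found pair: (1, 18) summing to 19


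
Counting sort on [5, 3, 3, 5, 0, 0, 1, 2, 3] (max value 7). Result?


Count array: [2, 1, 1, 3, 0, 2, 0, 0]
Reconstruct: [0, 0, 1, 2, 3, 3, 3, 5, 5]


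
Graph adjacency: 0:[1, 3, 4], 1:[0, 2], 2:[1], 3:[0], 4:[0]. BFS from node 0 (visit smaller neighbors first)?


BFS queue: start with [0]
Visit order: [0, 1, 3, 4, 2]


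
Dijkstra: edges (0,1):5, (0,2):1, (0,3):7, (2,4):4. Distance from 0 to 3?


Dijkstra from 0:
Distances: {0: 0, 1: 5, 2: 1, 3: 7, 4: 5}
Shortest distance to 3 = 7, path = [0, 3]


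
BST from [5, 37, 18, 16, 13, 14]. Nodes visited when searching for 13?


BST root = 5
Search for 13: compare at each node
Path: [5, 37, 18, 16, 13]


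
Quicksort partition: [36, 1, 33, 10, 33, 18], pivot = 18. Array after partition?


Elements <= 18 go left of pivot.
Result: [1, 10, 18, 36, 33, 33], pivot at index 2


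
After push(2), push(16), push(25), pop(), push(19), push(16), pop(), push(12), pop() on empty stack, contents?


push(2) -> [2]
push(16) -> [2, 16]
push(25) -> [2, 16, 25]
pop() returns 25 -> [2, 16]
push(19) -> [2, 16, 19]
push(16) -> [2, 16, 19, 16]
pop() returns 16 -> [2, 16, 19]
push(12) -> [2, 16, 19, 12]
pop() returns 12 -> [2, 16, 19]
Final stack (bottom to top): [2, 16, 19]


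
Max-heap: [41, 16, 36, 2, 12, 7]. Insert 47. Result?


Append 47: [41, 16, 36, 2, 12, 7, 47]
Bubble up: swap idx 6(47) with idx 2(36); swap idx 2(47) with idx 0(41)
Result: [47, 16, 41, 2, 12, 7, 36]


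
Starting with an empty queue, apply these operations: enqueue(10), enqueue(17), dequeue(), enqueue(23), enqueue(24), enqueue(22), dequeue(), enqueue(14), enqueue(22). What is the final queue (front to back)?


enqueue(10) -> [10]
enqueue(17) -> [10, 17]
dequeue() returns 10 -> [17]
enqueue(23) -> [17, 23]
enqueue(24) -> [17, 23, 24]
enqueue(22) -> [17, 23, 24, 22]
dequeue() returns 17 -> [23, 24, 22]
enqueue(14) -> [23, 24, 22, 14]
enqueue(22) -> [23, 24, 22, 14, 22]
Final queue (front to back): [23, 24, 22, 14, 22]


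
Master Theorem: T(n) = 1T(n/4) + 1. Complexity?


a=1, b=4, c=0. log_4(1)=0 = c=0. Case 2: O(n^c log n) = O(log n)
Complexity: O(log n)


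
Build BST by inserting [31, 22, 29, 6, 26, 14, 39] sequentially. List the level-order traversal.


Root = 31; build tree by BST insertion.
Level-Order traversal: [31, 22, 39, 6, 29, 14, 26]


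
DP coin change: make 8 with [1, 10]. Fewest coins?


dp[0]=0; dp[i]=1+min(dp[i-c] for c in coins)
...dp[3]=3, dp[4]=4, dp[5]=5, dp[6]=6, dp[7]=7, dp[8]=8
Minimum coins for 8 = 8


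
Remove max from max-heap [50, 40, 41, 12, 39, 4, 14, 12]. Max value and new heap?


Max = 50
Replace root with last, heapify down
Resulting heap: [41, 40, 14, 12, 39, 4, 12]


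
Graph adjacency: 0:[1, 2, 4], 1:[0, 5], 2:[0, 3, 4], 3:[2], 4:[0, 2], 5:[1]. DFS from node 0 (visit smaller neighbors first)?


DFS stack-based: start with [0]
Visit order: [0, 1, 5, 2, 3, 4]


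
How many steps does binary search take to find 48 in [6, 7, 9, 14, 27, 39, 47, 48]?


Search for 48:
[0,7] mid=3 arr[3]=14
[4,7] mid=5 arr[5]=39
[6,7] mid=6 arr[6]=47
[7,7] mid=7 arr[7]=48
Total: 4 comparisons


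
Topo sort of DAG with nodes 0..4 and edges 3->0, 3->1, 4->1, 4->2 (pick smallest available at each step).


Kahn's algorithm, process smallest node first
Order: [3, 0, 4, 1, 2]


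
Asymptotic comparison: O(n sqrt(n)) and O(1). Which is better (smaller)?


constant grows slower than n^1.5
O(1) is asymptotically smaller; O(n sqrt(n)) grows faster


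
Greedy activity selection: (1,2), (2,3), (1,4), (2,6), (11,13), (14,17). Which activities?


Greedy: pick earliest-ending, then skip overlaps.
Selected (4 activities): [(1, 2), (2, 3), (11, 13), (14, 17)]


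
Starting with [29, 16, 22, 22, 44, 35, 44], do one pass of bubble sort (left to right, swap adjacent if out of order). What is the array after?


After one pass: [16, 22, 22, 29, 35, 44, 44]


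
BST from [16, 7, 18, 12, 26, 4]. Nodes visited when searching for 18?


BST root = 16
Search for 18: compare at each node
Path: [16, 18]


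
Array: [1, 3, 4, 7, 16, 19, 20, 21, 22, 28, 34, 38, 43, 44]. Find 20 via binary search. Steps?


Search for 20:
[0,13] mid=6 arr[6]=20
Total: 1 comparisons


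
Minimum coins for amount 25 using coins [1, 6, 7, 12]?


dp[0]=0; dp[i]=1+min(dp[i-c] for c in coins)
...dp[20]=3, dp[21]=3, dp[22]=4, dp[23]=5, dp[24]=2, dp[25]=3
Minimum coins for 25 = 3


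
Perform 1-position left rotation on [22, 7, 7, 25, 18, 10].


Left rotate by 1: [7, 7, 25, 18, 10, 22]


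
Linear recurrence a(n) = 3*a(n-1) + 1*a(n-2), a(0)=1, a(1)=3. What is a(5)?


Build bottom-up:
...a(3)=33, a(4)=109, a(5)=3*109+1*33=360


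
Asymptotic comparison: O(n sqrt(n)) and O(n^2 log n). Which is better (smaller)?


n^1.5 grows slower than n^2 log n
O(n sqrt(n)) is asymptotically smaller; O(n^2 log n) grows faster


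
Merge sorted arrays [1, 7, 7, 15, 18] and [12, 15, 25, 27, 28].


Compare heads, take smaller each step.
Merged: [1, 7, 7, 12, 15, 15, 18, 25, 27, 28]


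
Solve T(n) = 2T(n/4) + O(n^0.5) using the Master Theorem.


a=2, b=4, c=0.5. log_4(2)=0.5 = c=0.5. Case 2: O(n^c log n) = O(sqrt(n) log n)
Complexity: O(sqrt(n) log n)


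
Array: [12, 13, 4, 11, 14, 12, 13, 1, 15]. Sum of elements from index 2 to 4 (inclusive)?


Prefix sums: [0, 12, 25, 29, 40, 54, 66, 79, 80, 95]
Sum[2..4] = prefix[5] - prefix[2] = 54 - 25 = 29


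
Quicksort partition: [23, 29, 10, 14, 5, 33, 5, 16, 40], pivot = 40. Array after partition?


Elements <= 40 go left of pivot.
Result: [23, 29, 10, 14, 5, 33, 5, 16, 40], pivot at index 8


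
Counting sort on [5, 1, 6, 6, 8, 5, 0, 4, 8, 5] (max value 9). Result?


Count array: [1, 1, 0, 0, 1, 3, 2, 0, 2, 0]
Reconstruct: [0, 1, 4, 5, 5, 5, 6, 6, 8, 8]


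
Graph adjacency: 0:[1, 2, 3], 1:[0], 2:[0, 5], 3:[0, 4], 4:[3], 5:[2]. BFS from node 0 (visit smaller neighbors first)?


BFS queue: start with [0]
Visit order: [0, 1, 2, 3, 5, 4]


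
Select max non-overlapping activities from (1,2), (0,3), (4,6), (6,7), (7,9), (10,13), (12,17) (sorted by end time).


Greedy: pick earliest-ending, then skip overlaps.
Selected (5 activities): [(1, 2), (4, 6), (6, 7), (7, 9), (10, 13)]


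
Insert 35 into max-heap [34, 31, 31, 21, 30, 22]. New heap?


Append 35: [34, 31, 31, 21, 30, 22, 35]
Bubble up: swap idx 6(35) with idx 2(31); swap idx 2(35) with idx 0(34)
Result: [35, 31, 34, 21, 30, 22, 31]


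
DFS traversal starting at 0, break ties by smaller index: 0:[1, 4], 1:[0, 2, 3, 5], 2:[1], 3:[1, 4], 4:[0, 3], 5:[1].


DFS stack-based: start with [0]
Visit order: [0, 1, 2, 3, 4, 5]


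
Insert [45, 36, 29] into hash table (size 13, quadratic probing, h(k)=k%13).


Insertions: 45->slot 6; 36->slot 10; 29->slot 3
Table: [None, None, None, 29, None, None, 45, None, None, None, 36, None, None]


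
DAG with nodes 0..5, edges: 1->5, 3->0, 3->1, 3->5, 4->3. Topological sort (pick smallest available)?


Kahn's algorithm, process smallest node first
Order: [2, 4, 3, 0, 1, 5]


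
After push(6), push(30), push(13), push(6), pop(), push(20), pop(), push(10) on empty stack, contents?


push(6) -> [6]
push(30) -> [6, 30]
push(13) -> [6, 30, 13]
push(6) -> [6, 30, 13, 6]
pop() returns 6 -> [6, 30, 13]
push(20) -> [6, 30, 13, 20]
pop() returns 20 -> [6, 30, 13]
push(10) -> [6, 30, 13, 10]
Final stack (bottom to top): [6, 30, 13, 10]


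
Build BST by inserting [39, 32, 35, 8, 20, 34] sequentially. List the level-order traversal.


Root = 39; build tree by BST insertion.
Level-Order traversal: [39, 32, 8, 35, 20, 34]


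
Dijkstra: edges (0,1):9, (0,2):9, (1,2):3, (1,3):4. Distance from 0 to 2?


Dijkstra from 0:
Distances: {0: 0, 1: 9, 2: 9, 3: 13}
Shortest distance to 2 = 9, path = [0, 2]


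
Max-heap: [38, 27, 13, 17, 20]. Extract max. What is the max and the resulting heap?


Max = 38
Replace root with last, heapify down
Resulting heap: [27, 20, 13, 17]


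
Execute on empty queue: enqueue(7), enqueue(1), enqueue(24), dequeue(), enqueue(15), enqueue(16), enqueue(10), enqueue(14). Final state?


enqueue(7) -> [7]
enqueue(1) -> [7, 1]
enqueue(24) -> [7, 1, 24]
dequeue() returns 7 -> [1, 24]
enqueue(15) -> [1, 24, 15]
enqueue(16) -> [1, 24, 15, 16]
enqueue(10) -> [1, 24, 15, 16, 10]
enqueue(14) -> [1, 24, 15, 16, 10, 14]
Final queue (front to back): [1, 24, 15, 16, 10, 14]


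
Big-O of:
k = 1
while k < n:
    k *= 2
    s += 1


Per nesting level: O(log n) = O(log n)
Complexity: O(log n)


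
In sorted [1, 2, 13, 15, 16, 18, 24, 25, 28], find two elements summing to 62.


Two pointers: lo=0, hi=8
No pair sums to 62


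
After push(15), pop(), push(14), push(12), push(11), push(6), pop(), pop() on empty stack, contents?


push(15) -> [15]
pop() returns 15 -> []
push(14) -> [14]
push(12) -> [14, 12]
push(11) -> [14, 12, 11]
push(6) -> [14, 12, 11, 6]
pop() returns 6 -> [14, 12, 11]
pop() returns 11 -> [14, 12]
Final stack (bottom to top): [14, 12]


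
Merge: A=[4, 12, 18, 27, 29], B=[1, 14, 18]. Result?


Compare heads, take smaller each step.
Merged: [1, 4, 12, 14, 18, 18, 27, 29]


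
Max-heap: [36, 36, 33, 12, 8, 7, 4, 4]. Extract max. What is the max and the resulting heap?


Max = 36
Replace root with last, heapify down
Resulting heap: [36, 12, 33, 4, 8, 7, 4]


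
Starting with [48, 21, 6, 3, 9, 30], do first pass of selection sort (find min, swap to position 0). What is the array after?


After one pass: [3, 21, 6, 48, 9, 30]


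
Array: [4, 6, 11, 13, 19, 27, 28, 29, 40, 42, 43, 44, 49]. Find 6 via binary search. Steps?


Search for 6:
[0,12] mid=6 arr[6]=28
[0,5] mid=2 arr[2]=11
[0,1] mid=0 arr[0]=4
[1,1] mid=1 arr[1]=6
Total: 4 comparisons


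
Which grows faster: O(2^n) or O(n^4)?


quartic grows slower than exponential
O(n^4) is asymptotically smaller; O(2^n) grows faster


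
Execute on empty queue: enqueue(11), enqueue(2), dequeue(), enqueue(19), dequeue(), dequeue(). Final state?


enqueue(11) -> [11]
enqueue(2) -> [11, 2]
dequeue() returns 11 -> [2]
enqueue(19) -> [2, 19]
dequeue() returns 2 -> [19]
dequeue() returns 19 -> []
Final queue (front to back): []


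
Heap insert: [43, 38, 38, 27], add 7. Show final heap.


Append 7: [43, 38, 38, 27, 7]
Bubble up: no swaps needed
Result: [43, 38, 38, 27, 7]


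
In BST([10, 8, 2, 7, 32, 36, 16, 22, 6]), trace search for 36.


BST root = 10
Search for 36: compare at each node
Path: [10, 32, 36]


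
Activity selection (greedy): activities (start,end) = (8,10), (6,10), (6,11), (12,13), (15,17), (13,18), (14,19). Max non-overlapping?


Greedy: pick earliest-ending, then skip overlaps.
Selected (3 activities): [(8, 10), (12, 13), (15, 17)]


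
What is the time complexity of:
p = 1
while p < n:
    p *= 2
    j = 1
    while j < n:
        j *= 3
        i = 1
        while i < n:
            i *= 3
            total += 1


Per nesting level: O(log n) * O(log n) * O(log n) = O((log n)^3)
Complexity: O((log n)^3)


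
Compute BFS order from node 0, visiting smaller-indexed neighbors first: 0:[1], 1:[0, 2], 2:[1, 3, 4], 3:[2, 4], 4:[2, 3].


BFS queue: start with [0]
Visit order: [0, 1, 2, 3, 4]


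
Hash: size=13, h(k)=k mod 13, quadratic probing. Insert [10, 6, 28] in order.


Insertions: 10->slot 10; 6->slot 6; 28->slot 2
Table: [None, None, 28, None, None, None, 6, None, None, None, 10, None, None]


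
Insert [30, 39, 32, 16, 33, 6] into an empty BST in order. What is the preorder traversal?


Root = 30; build tree by BST insertion.
Preorder traversal: [30, 16, 6, 39, 32, 33]


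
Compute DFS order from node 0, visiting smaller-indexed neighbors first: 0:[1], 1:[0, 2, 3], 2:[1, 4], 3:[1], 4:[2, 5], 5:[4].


DFS stack-based: start with [0]
Visit order: [0, 1, 2, 4, 5, 3]


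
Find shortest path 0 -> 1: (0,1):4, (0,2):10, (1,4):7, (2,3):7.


Dijkstra from 0:
Distances: {0: 0, 1: 4, 2: 10, 3: 17, 4: 11}
Shortest distance to 1 = 4, path = [0, 1]


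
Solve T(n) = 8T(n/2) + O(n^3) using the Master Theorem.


a=8, b=2, c=3. log_2(8)=3 = c=3. Case 2: O(n^c log n) = O(n^3 log n)
Complexity: O(n^3 log n)


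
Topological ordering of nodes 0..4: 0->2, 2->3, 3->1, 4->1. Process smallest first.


Kahn's algorithm, process smallest node first
Order: [0, 2, 3, 4, 1]


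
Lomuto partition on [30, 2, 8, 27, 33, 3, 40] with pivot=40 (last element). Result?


Elements <= 40 go left of pivot.
Result: [30, 2, 8, 27, 33, 3, 40], pivot at index 6


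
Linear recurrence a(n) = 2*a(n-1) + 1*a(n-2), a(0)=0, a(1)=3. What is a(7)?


Build bottom-up:
...a(5)=87, a(6)=210, a(7)=2*210+1*87=507


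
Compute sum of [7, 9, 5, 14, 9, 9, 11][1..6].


Prefix sums: [0, 7, 16, 21, 35, 44, 53, 64]
Sum[1..6] = prefix[7] - prefix[1] = 64 - 7 = 57


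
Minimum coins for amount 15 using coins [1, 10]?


dp[0]=0; dp[i]=1+min(dp[i-c] for c in coins)
...dp[10]=1, dp[11]=2, dp[12]=3, dp[13]=4, dp[14]=5, dp[15]=6
Minimum coins for 15 = 6


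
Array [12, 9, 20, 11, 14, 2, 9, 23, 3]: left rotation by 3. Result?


Left rotate by 3: [11, 14, 2, 9, 23, 3, 12, 9, 20]


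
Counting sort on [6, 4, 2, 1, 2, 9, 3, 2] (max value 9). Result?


Count array: [0, 1, 3, 1, 1, 0, 1, 0, 0, 1]
Reconstruct: [1, 2, 2, 2, 3, 4, 6, 9]


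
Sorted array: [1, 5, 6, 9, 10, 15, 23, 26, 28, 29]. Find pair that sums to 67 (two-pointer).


Two pointers: lo=0, hi=9
No pair sums to 67


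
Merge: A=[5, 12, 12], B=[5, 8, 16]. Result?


Compare heads, take smaller each step.
Merged: [5, 5, 8, 12, 12, 16]


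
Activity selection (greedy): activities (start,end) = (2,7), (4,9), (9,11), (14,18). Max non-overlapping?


Greedy: pick earliest-ending, then skip overlaps.
Selected (3 activities): [(2, 7), (9, 11), (14, 18)]


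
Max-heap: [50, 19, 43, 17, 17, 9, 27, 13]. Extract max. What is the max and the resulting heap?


Max = 50
Replace root with last, heapify down
Resulting heap: [43, 19, 27, 17, 17, 9, 13]


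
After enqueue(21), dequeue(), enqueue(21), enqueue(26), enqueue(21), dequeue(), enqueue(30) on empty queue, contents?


enqueue(21) -> [21]
dequeue() returns 21 -> []
enqueue(21) -> [21]
enqueue(26) -> [21, 26]
enqueue(21) -> [21, 26, 21]
dequeue() returns 21 -> [26, 21]
enqueue(30) -> [26, 21, 30]
Final queue (front to back): [26, 21, 30]


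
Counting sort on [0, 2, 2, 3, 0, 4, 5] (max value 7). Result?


Count array: [2, 0, 2, 1, 1, 1, 0, 0]
Reconstruct: [0, 0, 2, 2, 3, 4, 5]


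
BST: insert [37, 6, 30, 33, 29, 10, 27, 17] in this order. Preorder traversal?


Root = 37; build tree by BST insertion.
Preorder traversal: [37, 6, 30, 29, 10, 27, 17, 33]


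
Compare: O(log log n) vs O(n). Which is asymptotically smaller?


double-logarithmic grows slower than linear
O(log log n) is asymptotically smaller; O(n) grows faster


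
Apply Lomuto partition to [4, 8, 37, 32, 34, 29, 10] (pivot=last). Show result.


Elements <= 10 go left of pivot.
Result: [4, 8, 10, 32, 34, 29, 37], pivot at index 2


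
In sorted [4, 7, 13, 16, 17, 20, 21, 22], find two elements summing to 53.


Two pointers: lo=0, hi=7
No pair sums to 53
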